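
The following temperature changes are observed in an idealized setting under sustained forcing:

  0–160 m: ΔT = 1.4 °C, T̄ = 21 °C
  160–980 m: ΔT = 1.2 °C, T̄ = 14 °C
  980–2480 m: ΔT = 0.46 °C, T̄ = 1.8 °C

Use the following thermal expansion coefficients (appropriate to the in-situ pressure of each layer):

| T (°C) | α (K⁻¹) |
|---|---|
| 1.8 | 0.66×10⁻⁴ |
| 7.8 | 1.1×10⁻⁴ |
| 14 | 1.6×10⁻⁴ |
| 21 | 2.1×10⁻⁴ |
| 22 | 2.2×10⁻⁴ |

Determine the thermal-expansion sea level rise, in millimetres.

Layer 1 at 21 °C → α = 2.1×10⁻⁴ K⁻¹
Layer 2 at 14 °C → α = 1.6×10⁻⁴ K⁻¹
Layer 3 at 1.8 °C → α = 0.66×10⁻⁴ K⁻¹
160 × 2.1×10⁻⁴ × 1.4 = 0.04704 m
160–980 m: 820 × 1.6×10⁻⁴ × 1.2 = 0.15744 m
0.66×10⁻⁴ × 1500 × 0.46 = 0.04554 m
Δh = 0.04704 + 0.15744 + 0.04554 = 0.25002 m ≈ 250 mm

Δh = 250 mm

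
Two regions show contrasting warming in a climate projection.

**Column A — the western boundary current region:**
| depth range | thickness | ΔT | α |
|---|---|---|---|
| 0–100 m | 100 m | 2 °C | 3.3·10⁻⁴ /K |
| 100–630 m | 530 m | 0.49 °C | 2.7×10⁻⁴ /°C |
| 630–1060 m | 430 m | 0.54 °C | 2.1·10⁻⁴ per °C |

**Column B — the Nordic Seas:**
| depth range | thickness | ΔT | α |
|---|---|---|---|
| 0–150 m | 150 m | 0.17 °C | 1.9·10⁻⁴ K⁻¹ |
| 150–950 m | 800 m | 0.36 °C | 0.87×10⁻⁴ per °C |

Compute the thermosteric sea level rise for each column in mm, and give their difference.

A 0–100 m: 3.3×10⁻⁴ × 2 × 100 = 0.06600 m
A 100–630 m: 2.7×10⁻⁴ × 530 × 0.49 = 0.070119 m
A 630–1060 m: 430 × 2.1×10⁻⁴ × 0.54 = 0.048762 m
A total: 0.184881 m
B 0–150 m: 0.17 × 1.9×10⁻⁴ × 150 = 0.004845 m
B 0.36 × 0.87×10⁻⁴ × 800 = 0.025056 m
B total: 0.029901 m
Difference: 0.184881 − 0.029901 = 0.15498 m

Δh_A ≈ 185 mm, Δh_B ≈ 29.9 mm; difference ≈ 155 mm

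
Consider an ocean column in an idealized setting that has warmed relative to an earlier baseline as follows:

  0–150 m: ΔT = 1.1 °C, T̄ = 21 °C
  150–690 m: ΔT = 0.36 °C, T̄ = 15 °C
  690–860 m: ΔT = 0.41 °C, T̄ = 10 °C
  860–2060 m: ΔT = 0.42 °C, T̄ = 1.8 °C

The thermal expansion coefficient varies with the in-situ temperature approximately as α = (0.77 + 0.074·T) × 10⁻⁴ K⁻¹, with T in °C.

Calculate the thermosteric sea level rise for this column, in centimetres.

Layer 1: α = (0.77 + 0.074×21)×10⁻⁴ = 2.324×10⁻⁴ K⁻¹
Layer 2: α = (0.77 + 0.074×15)×10⁻⁴ = 1.88×10⁻⁴ K⁻¹
Layer 3: α = (0.77 + 0.074×10)×10⁻⁴ = 1.51×10⁻⁴ K⁻¹
Layer 4: α = (0.77 + 0.074×1.8)×10⁻⁴ = 0.9032×10⁻⁴ K⁻¹
150 × 1.1 × 2.324×10⁻⁴ = 0.038346 m
540 × 0.36 × 1.88×10⁻⁴ = 0.0365472 m
Layer 3: 0.41 × 1.51×10⁻⁴ × 170 = 0.0105247 m
Layer 4: 0.42 × 1200 × 0.9032×10⁻⁴ = 0.04552128 m
Δh = 0.038346 + 0.0365472 + 0.0105247 + 0.04552128 = 0.13093918 m

Δh ≈ 13.1 cm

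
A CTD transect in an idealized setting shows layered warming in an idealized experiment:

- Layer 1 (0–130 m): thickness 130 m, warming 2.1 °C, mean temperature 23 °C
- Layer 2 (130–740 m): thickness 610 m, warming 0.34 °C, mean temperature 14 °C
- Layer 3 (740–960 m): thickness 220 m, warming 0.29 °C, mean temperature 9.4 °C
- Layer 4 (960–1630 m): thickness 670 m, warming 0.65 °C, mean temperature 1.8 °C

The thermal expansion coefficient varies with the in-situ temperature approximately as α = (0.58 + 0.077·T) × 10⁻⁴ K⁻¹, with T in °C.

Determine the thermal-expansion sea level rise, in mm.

138 mm

Layer 1: α = (0.58 + 0.077×23)×10⁻⁴ = 2.351×10⁻⁴ K⁻¹
Layer 2: α = (0.58 + 0.077×14)×10⁻⁴ = 1.658×10⁻⁴ K⁻¹
Layer 3: α = (0.58 + 0.077×9.4)×10⁻⁴ = 1.3038×10⁻⁴ K⁻¹
Layer 4: α = (0.58 + 0.077×1.8)×10⁻⁴ = 0.7186×10⁻⁴ K⁻¹
0–130 m: 2.351×10⁻⁴ × 2.1 × 130 = 0.0641823 m
Layer 2: 0.34 × 1.658×10⁻⁴ × 610 = 0.03438692 m
220 × 0.29 × 1.3038×10⁻⁴ = 0.008318244 m
670 × 0.7186×10⁻⁴ × 0.65 = 0.03129503 m
Δh = 0.0641823 + 0.03438692 + 0.008318244 + 0.03129503 = 0.138182494 m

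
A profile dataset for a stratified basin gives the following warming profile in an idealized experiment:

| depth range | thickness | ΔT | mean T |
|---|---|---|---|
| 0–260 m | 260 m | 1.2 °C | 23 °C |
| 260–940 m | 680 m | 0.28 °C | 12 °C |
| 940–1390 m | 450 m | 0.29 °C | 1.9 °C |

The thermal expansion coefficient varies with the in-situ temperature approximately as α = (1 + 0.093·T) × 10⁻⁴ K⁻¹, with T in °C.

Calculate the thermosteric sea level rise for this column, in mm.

Δh ≈ 154 mm

Layer 1: α = (1 + 0.093×23)×10⁻⁴ = 3.139×10⁻⁴ K⁻¹
Layer 2: α = (1 + 0.093×12)×10⁻⁴ = 2.116×10⁻⁴ K⁻¹
Layer 3: α = (1 + 0.093×1.9)×10⁻⁴ = 1.1767×10⁻⁴ K⁻¹
Layer 1: 1.2 × 260 × 3.139×10⁻⁴ = 0.0979368 m
680 × 0.28 × 2.116×10⁻⁴ = 0.04028864 m
Layer 3: 0.29 × 1.1767×10⁻⁴ × 450 = 0.015355935 m
Δh = 0.0979368 + 0.04028864 + 0.015355935 = 0.153581375 m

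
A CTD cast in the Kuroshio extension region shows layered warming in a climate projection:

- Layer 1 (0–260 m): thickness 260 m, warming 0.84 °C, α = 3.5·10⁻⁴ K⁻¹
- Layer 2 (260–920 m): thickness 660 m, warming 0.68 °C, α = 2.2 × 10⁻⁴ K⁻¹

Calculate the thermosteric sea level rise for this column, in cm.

17.5 cm

Layer 1: 0.84 × 260 × 3.5×10⁻⁴ = 0.07644 m
260–920 m: 0.68 × 660 × 2.2×10⁻⁴ = 0.098736 m
Δh = 0.07644 + 0.098736 = 0.175176 m ≈ 17.5 cm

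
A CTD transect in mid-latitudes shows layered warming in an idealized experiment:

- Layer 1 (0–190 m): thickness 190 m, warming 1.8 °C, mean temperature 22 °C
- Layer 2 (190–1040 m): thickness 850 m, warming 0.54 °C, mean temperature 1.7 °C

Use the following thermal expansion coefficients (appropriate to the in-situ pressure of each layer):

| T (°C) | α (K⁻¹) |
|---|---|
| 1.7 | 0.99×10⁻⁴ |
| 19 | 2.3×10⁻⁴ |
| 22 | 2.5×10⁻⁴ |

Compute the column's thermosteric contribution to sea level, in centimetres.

Layer 1 at 22 °C → α = 2.5×10⁻⁴ K⁻¹
Layer 2 at 1.7 °C → α = 0.99×10⁻⁴ K⁻¹
Layer 1: 1.8 × 2.5×10⁻⁴ × 190 = 0.08550 m
0.54 × 0.99×10⁻⁴ × 850 = 0.045441 m
Δh = 0.08550 + 0.045441 = 0.130941 m

13.1 cm of thermosteric rise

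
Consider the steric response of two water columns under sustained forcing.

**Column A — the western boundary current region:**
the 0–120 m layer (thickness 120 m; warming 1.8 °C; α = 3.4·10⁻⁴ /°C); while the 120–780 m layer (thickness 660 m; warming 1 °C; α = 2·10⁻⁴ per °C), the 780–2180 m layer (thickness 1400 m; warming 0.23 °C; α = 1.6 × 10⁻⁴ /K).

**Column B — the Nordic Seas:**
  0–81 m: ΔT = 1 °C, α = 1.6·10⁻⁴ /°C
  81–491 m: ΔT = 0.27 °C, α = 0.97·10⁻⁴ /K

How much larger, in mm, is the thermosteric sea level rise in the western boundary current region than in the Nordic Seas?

233 mm

A 0–120 m: 1.8 × 120 × 3.4×10⁻⁴ = 0.07344 m
A Layer 2: 660 × 2×10⁻⁴ × 1 = 0.13200 m
A 0.23 × 1.6×10⁻⁴ × 1400 = 0.05152 m
A total: 0.25696 m
B 1.6×10⁻⁴ × 81 × 1 = 0.01296 m
B 81–491 m: 0.27 × 0.97×10⁻⁴ × 410 = 0.0107379 m
B total: 0.0236979 m
Difference: 0.25696 − 0.0236979 = 0.2332621 m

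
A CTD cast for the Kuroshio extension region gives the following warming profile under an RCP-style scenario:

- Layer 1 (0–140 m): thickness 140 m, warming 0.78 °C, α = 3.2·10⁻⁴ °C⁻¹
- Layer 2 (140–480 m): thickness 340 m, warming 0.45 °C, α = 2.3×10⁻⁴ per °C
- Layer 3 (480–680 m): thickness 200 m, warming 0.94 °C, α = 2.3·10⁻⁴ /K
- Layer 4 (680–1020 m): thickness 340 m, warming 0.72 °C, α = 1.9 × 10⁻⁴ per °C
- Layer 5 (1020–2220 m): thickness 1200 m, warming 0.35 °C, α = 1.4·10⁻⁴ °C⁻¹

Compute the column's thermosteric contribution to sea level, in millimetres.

0–140 m: 0.78 × 140 × 3.2×10⁻⁴ = 0.034944 m
140–480 m: 2.3×10⁻⁴ × 340 × 0.45 = 0.03519 m
480–680 m: 2.3×10⁻⁴ × 200 × 0.94 = 0.04324 m
Layer 4: 340 × 0.72 × 1.9×10⁻⁴ = 0.046512 m
1020–2220 m: 1200 × 0.35 × 1.4×10⁻⁴ = 0.05880 m
Δh = 0.034944 + 0.03519 + 0.04324 + 0.046512 + 0.05880 = 0.218686 m

Δh = 219 mm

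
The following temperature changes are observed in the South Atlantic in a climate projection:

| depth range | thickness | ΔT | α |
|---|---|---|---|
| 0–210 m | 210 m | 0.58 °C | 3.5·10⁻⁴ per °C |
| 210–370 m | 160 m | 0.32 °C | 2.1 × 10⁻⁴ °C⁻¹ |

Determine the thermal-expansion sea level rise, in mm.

0–210 m: 210 × 0.58 × 3.5×10⁻⁴ = 0.04263 m
2.1×10⁻⁴ × 0.32 × 160 = 0.010752 m
Δh = 0.04263 + 0.010752 = 0.053382 m

53.4 mm of thermosteric rise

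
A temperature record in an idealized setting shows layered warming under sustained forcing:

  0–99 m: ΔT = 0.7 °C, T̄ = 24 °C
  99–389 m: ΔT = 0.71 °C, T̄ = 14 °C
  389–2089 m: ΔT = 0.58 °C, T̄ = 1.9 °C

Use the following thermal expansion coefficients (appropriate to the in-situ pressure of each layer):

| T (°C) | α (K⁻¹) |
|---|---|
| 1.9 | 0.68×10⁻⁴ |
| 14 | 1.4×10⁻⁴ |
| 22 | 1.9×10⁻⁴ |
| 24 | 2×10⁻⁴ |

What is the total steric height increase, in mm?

Layer 1 at 24 °C → α = 2×10⁻⁴ K⁻¹
Layer 2 at 14 °C → α = 1.4×10⁻⁴ K⁻¹
Layer 3 at 1.9 °C → α = 0.68×10⁻⁴ K⁻¹
0.7 × 99 × 2×10⁻⁴ = 0.01386 m
1.4×10⁻⁴ × 290 × 0.71 = 0.028826 m
389–2089 m: 1700 × 0.68×10⁻⁴ × 0.58 = 0.067048 m
Δh = 0.01386 + 0.028826 + 0.067048 = 0.109734 m ≈ 110 mm

Δh = 110 mm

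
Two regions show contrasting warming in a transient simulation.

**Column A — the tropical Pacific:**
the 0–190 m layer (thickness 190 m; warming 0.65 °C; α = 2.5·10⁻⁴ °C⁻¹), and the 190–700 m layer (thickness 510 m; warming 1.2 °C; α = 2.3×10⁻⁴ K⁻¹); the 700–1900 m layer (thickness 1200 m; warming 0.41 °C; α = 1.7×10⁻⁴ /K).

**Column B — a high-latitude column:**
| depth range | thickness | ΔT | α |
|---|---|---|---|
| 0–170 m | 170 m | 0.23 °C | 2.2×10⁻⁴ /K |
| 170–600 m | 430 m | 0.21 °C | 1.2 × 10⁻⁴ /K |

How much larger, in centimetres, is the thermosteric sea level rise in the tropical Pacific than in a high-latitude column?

A Layer 1: 190 × 2.5×10⁻⁴ × 0.65 = 0.030875 m
A 1.2 × 2.3×10⁻⁴ × 510 = 0.14076 m
A 1.7×10⁻⁴ × 1200 × 0.41 = 0.08364 m
A total: 0.255275 m
B 2.2×10⁻⁴ × 170 × 0.23 = 0.008602 m
B 0.21 × 1.2×10⁻⁴ × 430 = 0.010836 m
B total: 0.019438 m
Difference: 0.255275 − 0.019438 = 0.235837 m

Δh_A − Δh_B ≈ 24 cm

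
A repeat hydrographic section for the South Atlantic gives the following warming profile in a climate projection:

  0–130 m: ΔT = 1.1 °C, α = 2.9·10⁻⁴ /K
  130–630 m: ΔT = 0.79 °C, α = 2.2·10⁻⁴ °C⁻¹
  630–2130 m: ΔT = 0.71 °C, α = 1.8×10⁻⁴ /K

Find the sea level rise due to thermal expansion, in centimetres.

2.9×10⁻⁴ × 1.1 × 130 = 0.04147 m
Layer 2: 0.79 × 2.2×10⁻⁴ × 500 = 0.08690 m
0.71 × 1500 × 1.8×10⁻⁴ = 0.19170 m
Δh = 0.04147 + 0.08690 + 0.19170 = 0.32007 m ≈ 32 cm

about 32 cm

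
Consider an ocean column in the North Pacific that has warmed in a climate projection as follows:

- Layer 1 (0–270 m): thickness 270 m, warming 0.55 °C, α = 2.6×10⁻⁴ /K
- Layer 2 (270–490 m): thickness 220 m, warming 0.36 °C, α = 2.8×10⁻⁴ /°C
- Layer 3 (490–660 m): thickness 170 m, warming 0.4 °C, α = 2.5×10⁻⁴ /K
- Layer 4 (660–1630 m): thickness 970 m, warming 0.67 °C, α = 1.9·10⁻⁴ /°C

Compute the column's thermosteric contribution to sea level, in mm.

201 mm of thermosteric rise

2.6×10⁻⁴ × 0.55 × 270 = 0.03861 m
270–490 m: 2.8×10⁻⁴ × 220 × 0.36 = 0.022176 m
Layer 3: 170 × 0.4 × 2.5×10⁻⁴ = 0.01700 m
970 × 0.67 × 1.9×10⁻⁴ = 0.123481 m
Δh = 0.03861 + 0.022176 + 0.01700 + 0.123481 = 0.201267 m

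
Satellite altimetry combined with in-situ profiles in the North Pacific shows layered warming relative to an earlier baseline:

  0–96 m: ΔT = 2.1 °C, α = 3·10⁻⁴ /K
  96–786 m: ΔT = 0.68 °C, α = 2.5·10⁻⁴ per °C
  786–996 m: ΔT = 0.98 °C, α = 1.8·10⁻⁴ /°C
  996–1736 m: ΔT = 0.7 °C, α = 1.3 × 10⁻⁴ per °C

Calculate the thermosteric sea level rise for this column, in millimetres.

282 mm

96 × 2.1 × 3×10⁻⁴ = 0.06048 m
Layer 2: 690 × 2.5×10⁻⁴ × 0.68 = 0.11730 m
210 × 0.98 × 1.8×10⁻⁴ = 0.037044 m
740 × 1.3×10⁻⁴ × 0.7 = 0.06734 m
Δh = 0.06048 + 0.11730 + 0.037044 + 0.06734 = 0.282164 m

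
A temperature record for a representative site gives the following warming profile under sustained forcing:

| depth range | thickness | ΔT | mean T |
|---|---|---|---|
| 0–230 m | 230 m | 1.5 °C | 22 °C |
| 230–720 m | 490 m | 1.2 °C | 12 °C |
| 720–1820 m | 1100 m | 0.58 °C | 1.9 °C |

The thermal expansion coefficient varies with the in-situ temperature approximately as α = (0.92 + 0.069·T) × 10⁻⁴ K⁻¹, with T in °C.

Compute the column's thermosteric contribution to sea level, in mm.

Δh ≈ 250 mm

Layer 1: α = (0.92 + 0.069×22)×10⁻⁴ = 2.438×10⁻⁴ K⁻¹
Layer 2: α = (0.92 + 0.069×12)×10⁻⁴ = 1.748×10⁻⁴ K⁻¹
Layer 3: α = (0.92 + 0.069×1.9)×10⁻⁴ = 1.0511×10⁻⁴ K⁻¹
230 × 1.5 × 2.438×10⁻⁴ = 0.084111 m
230–720 m: 1.748×10⁻⁴ × 490 × 1.2 = 0.1027824 m
720–1820 m: 1100 × 0.58 × 1.0511×10⁻⁴ = 0.06706018 m
Δh = 0.084111 + 0.1027824 + 0.06706018 = 0.25395358 m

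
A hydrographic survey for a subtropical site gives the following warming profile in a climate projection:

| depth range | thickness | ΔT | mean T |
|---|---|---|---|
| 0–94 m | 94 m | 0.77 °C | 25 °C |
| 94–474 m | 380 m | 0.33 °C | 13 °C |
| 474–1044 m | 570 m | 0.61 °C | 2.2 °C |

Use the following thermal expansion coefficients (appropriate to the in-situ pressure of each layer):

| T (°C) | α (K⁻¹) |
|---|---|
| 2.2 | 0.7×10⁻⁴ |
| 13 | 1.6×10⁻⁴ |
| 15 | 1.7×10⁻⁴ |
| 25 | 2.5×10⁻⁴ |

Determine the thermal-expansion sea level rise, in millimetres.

Layer 1 at 25 °C → α = 2.5×10⁻⁴ K⁻¹
Layer 2 at 13 °C → α = 1.6×10⁻⁴ K⁻¹
Layer 3 at 2.2 °C → α = 0.7×10⁻⁴ K⁻¹
0–94 m: 94 × 2.5×10⁻⁴ × 0.77 = 0.018095 m
1.6×10⁻⁴ × 380 × 0.33 = 0.020064 m
474–1044 m: 0.7×10⁻⁴ × 570 × 0.61 = 0.024339 m
Δh = 0.018095 + 0.020064 + 0.024339 = 0.062498 m

about 62.5 mm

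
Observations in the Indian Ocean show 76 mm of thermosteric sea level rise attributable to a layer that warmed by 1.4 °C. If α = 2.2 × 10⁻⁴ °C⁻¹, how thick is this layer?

H ≈ 250 m

H = Δh/(αΔT) = 0.076 / (2.2×10⁻⁴ × 1.4) ≈ 246.8 m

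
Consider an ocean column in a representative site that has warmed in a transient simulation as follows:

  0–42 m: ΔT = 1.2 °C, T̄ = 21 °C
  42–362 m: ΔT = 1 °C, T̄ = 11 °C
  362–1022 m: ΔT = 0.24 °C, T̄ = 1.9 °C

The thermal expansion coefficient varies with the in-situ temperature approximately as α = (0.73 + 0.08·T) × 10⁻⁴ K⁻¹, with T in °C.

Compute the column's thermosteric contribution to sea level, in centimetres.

Δh = 7.8 cm

Layer 1: α = (0.73 + 0.08×21)×10⁻⁴ = 2.41×10⁻⁴ K⁻¹
Layer 2: α = (0.73 + 0.08×11)×10⁻⁴ = 1.61×10⁻⁴ K⁻¹
Layer 3: α = (0.73 + 0.08×1.9)×10⁻⁴ = 0.882×10⁻⁴ K⁻¹
Layer 1: 1.2 × 42 × 2.41×10⁻⁴ = 0.0121464 m
1 × 1.61×10⁻⁴ × 320 = 0.05152 m
362–1022 m: 660 × 0.24 × 0.882×10⁻⁴ = 0.01397088 m
Δh = 0.0121464 + 0.05152 + 0.01397088 = 0.07763728 m ≈ 7.8 cm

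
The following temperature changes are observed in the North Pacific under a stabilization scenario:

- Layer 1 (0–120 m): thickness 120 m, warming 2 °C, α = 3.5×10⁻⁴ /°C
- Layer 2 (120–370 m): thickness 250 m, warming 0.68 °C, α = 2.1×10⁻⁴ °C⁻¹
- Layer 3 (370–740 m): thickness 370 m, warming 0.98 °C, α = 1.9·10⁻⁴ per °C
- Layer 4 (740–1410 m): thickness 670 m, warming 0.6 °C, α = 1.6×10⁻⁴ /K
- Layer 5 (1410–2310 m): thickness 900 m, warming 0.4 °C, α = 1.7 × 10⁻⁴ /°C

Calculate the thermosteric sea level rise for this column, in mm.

Δh = 314 mm

0–120 m: 120 × 2 × 3.5×10⁻⁴ = 0.08400 m
2.1×10⁻⁴ × 250 × 0.68 = 0.03570 m
Layer 3: 370 × 0.98 × 1.9×10⁻⁴ = 0.068894 m
0.6 × 670 × 1.6×10⁻⁴ = 0.06432 m
Layer 5: 1.7×10⁻⁴ × 0.4 × 900 = 0.06120 m
Δh = 0.08400 + 0.03570 + 0.068894 + 0.06432 + 0.06120 = 0.314114 m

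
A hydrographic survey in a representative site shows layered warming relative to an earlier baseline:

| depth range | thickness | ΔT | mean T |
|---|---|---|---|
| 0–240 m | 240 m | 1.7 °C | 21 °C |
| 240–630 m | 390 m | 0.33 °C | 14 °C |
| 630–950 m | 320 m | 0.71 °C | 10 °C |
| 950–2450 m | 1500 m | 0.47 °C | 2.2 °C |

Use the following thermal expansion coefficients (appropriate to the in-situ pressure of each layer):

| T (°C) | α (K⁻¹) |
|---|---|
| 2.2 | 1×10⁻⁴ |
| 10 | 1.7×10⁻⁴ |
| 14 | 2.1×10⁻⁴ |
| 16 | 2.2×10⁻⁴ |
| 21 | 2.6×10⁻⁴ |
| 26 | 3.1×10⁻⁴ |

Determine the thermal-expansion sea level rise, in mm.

Layer 1 at 21 °C → α = 2.6×10⁻⁴ K⁻¹
Layer 2 at 14 °C → α = 2.1×10⁻⁴ K⁻¹
Layer 3 at 10 °C → α = 1.7×10⁻⁴ K⁻¹
Layer 4 at 2.2 °C → α = 1×10⁻⁴ K⁻¹
0–240 m: 2.6×10⁻⁴ × 240 × 1.7 = 0.10608 m
240–630 m: 0.33 × 390 × 2.1×10⁻⁴ = 0.027027 m
630–950 m: 0.71 × 320 × 1.7×10⁻⁴ = 0.038624 m
0.47 × 1500 × 1×10⁻⁴ = 0.07050 m
Δh = 0.10608 + 0.027027 + 0.038624 + 0.07050 = 0.242231 m

240 mm of thermosteric rise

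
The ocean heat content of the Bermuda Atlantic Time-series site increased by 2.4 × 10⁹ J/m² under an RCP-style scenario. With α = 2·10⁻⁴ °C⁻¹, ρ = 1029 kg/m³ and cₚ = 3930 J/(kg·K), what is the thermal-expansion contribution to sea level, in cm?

Δh = 11.9 cm

Δh = αQ/(ρcₚ) = 2×10⁻⁴ × 2.4×10⁹ / (1029 × 3930) ≈ 0.11870 m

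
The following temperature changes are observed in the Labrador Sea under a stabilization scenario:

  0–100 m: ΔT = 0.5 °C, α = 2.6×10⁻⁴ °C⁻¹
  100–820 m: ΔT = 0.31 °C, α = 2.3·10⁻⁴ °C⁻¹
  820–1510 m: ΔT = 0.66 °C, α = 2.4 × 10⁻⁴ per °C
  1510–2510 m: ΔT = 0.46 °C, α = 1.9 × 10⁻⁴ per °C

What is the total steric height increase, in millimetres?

Δh ≈ 261 mm

100 × 0.5 × 2.6×10⁻⁴ = 0.01300 m
100–820 m: 720 × 2.3×10⁻⁴ × 0.31 = 0.051336 m
820–1510 m: 0.66 × 690 × 2.4×10⁻⁴ = 0.109296 m
Layer 4: 1.9×10⁻⁴ × 1000 × 0.46 = 0.08740 m
Δh = 0.01300 + 0.051336 + 0.109296 + 0.08740 = 0.261032 m ≈ 261 mm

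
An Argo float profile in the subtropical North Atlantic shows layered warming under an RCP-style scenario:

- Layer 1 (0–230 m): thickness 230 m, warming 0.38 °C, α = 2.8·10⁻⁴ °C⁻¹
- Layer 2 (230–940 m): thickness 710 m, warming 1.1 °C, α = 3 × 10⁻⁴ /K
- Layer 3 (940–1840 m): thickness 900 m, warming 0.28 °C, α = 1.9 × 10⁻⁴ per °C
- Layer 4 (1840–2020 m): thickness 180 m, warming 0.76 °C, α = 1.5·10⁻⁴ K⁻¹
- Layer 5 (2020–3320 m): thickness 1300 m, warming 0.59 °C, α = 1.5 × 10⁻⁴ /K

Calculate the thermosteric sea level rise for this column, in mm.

0.38 × 2.8×10⁻⁴ × 230 = 0.024472 m
Layer 2: 710 × 3×10⁻⁴ × 1.1 = 0.23430 m
Layer 3: 0.28 × 1.9×10⁻⁴ × 900 = 0.04788 m
1.5×10⁻⁴ × 0.76 × 180 = 0.02052 m
2020–3320 m: 1300 × 0.59 × 1.5×10⁻⁴ = 0.11505 m
Δh = 0.024472 + 0.23430 + 0.04788 + 0.02052 + 0.11505 = 0.442222 m

Δh = 442 mm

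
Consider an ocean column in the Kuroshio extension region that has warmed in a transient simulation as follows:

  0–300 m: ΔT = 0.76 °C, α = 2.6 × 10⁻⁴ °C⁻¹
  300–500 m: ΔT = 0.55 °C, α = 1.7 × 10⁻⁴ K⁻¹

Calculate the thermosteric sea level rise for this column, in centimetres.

7.80 cm

300 × 2.6×10⁻⁴ × 0.76 = 0.05928 m
300–500 m: 200 × 1.7×10⁻⁴ × 0.55 = 0.01870 m
Δh = 0.05928 + 0.01870 = 0.07798 m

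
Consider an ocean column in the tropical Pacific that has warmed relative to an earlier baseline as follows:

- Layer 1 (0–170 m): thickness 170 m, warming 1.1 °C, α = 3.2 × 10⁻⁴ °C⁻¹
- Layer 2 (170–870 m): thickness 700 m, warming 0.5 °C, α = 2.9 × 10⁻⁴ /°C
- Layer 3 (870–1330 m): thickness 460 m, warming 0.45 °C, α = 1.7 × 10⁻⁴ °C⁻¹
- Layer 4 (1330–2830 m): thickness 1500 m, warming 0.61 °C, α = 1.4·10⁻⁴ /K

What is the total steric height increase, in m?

Δh ≈ 0.32 m

Layer 1: 1.1 × 3.2×10⁻⁴ × 170 = 0.05984 m
Layer 2: 2.9×10⁻⁴ × 700 × 0.5 = 0.10150 m
460 × 1.7×10⁻⁴ × 0.45 = 0.03519 m
Layer 4: 0.61 × 1.4×10⁻⁴ × 1500 = 0.12810 m
Δh = 0.05984 + 0.10150 + 0.03519 + 0.12810 = 0.32463 m ≈ 0.32 m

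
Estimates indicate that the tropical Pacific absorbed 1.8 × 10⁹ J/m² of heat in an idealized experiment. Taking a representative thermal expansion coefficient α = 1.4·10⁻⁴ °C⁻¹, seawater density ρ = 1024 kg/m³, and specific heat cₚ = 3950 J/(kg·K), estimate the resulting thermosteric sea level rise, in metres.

Δh = αQ/(ρcₚ) = 1.4×10⁻⁴ × 1.8×10⁹ / (1024 × 3950) ≈ 0.062302 m

Δh = 0.0623 m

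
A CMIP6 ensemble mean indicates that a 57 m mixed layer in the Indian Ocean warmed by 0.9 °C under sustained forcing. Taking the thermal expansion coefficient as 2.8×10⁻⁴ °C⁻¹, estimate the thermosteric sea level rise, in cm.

Δh = αΔT·H = 2.8×10⁻⁴ × 0.9 × 57 = 0.014364 m

1.4 cm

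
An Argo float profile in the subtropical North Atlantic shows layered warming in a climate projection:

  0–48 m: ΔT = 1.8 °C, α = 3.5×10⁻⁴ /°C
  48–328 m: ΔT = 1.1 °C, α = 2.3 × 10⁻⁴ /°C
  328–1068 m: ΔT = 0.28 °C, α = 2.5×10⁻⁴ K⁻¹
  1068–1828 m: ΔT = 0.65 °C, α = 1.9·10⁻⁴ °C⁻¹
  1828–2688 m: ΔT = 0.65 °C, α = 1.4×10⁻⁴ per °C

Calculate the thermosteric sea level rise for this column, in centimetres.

about 32.5 cm

Layer 1: 3.5×10⁻⁴ × 1.8 × 48 = 0.03024 m
Layer 2: 280 × 2.3×10⁻⁴ × 1.1 = 0.07084 m
Layer 3: 740 × 0.28 × 2.5×10⁻⁴ = 0.05180 m
1068–1828 m: 1.9×10⁻⁴ × 0.65 × 760 = 0.09386 m
1828–2688 m: 0.65 × 860 × 1.4×10⁻⁴ = 0.07826 m
Δh = 0.03024 + 0.07084 + 0.05180 + 0.09386 + 0.07826 = 0.32500 m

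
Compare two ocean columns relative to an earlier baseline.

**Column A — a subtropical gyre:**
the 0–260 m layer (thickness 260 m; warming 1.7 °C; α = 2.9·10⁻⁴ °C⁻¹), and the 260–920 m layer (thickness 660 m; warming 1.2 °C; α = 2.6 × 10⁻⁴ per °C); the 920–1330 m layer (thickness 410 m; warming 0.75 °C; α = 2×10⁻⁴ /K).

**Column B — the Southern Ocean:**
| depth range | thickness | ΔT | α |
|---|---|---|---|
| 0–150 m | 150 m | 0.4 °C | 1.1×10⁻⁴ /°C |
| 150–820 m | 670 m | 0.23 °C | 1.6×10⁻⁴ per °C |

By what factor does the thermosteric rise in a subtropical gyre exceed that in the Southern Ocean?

A 0–260 m: 1.7 × 260 × 2.9×10⁻⁴ = 0.12818 m
A 260–920 m: 1.2 × 2.6×10⁻⁴ × 660 = 0.20592 m
A 2×10⁻⁴ × 410 × 0.75 = 0.06150 m
A total: 0.39560 m
B 1.1×10⁻⁴ × 0.4 × 150 = 0.00660 m
B 670 × 0.23 × 1.6×10⁻⁴ = 0.024656 m
B total: 0.031256 m
Ratio: 0.39560 / 0.031256 ≈ 12.66

a factor of 13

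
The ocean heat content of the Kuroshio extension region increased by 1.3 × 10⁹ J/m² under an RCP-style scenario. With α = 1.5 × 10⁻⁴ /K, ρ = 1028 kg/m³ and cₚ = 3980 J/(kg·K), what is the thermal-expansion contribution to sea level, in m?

about 0.0477 m

Δh = αQ/(ρcₚ) = 1.5×10⁻⁴ × 1.3×10⁹ / (1028 × 3980) ≈ 0.04766 m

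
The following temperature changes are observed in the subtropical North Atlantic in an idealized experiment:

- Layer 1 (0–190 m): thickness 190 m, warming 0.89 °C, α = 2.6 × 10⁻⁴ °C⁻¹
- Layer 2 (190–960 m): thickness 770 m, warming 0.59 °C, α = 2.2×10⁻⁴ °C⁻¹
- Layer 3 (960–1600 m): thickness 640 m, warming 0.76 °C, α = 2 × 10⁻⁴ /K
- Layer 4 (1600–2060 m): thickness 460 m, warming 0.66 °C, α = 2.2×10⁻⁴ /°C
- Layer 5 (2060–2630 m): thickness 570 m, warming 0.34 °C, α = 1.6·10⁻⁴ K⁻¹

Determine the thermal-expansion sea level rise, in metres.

190 × 2.6×10⁻⁴ × 0.89 = 0.043966 m
0.59 × 2.2×10⁻⁴ × 770 = 0.099946 m
960–1600 m: 0.76 × 2×10⁻⁴ × 640 = 0.09728 m
Layer 4: 0.66 × 2.2×10⁻⁴ × 460 = 0.066792 m
2060–2630 m: 0.34 × 1.6×10⁻⁴ × 570 = 0.031008 m
Δh = 0.043966 + 0.099946 + 0.09728 + 0.066792 + 0.031008 = 0.338992 m

Δh ≈ 0.339 m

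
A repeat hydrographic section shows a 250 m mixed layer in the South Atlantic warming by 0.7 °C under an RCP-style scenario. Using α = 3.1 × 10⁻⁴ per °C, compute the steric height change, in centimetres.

5.4 cm of thermosteric rise

Δh = αΔT·H = 3.1×10⁻⁴ × 0.7 × 250 = 0.05425 m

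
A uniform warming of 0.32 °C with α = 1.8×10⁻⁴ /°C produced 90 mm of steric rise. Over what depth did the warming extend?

H = Δh/(αΔT) = 0.09 / (1.8×10⁻⁴ × 0.32) ≈ 1563 m

H ≈ 1560 m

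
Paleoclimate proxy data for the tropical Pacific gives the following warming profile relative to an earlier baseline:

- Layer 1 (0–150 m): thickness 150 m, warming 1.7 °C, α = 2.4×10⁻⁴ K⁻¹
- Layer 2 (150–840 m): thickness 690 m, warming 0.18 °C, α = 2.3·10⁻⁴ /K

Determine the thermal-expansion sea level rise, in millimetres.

Layer 1: 2.4×10⁻⁴ × 150 × 1.7 = 0.06120 m
Layer 2: 690 × 2.3×10⁻⁴ × 0.18 = 0.028566 m
Δh = 0.06120 + 0.028566 = 0.089766 m

90 mm of thermosteric rise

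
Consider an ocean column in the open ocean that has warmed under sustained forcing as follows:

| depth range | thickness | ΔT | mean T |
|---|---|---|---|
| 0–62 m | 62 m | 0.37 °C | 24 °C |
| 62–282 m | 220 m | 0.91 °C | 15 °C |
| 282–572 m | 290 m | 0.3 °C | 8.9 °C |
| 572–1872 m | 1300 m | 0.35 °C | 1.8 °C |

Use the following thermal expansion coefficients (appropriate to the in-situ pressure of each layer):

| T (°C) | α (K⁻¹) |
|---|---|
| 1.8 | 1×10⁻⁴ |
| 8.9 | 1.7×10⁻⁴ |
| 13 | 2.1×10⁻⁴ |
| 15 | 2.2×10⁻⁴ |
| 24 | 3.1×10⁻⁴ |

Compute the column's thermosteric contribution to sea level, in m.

0.11 m of thermosteric rise

Layer 1 at 24 °C → α = 3.1×10⁻⁴ K⁻¹
Layer 2 at 15 °C → α = 2.2×10⁻⁴ K⁻¹
Layer 3 at 8.9 °C → α = 1.7×10⁻⁴ K⁻¹
Layer 4 at 1.8 °C → α = 1×10⁻⁴ K⁻¹
Layer 1: 3.1×10⁻⁴ × 0.37 × 62 = 0.0071114 m
62–282 m: 2.2×10⁻⁴ × 0.91 × 220 = 0.044044 m
282–572 m: 290 × 0.3 × 1.7×10⁻⁴ = 0.01479 m
Layer 4: 0.35 × 1×10⁻⁴ × 1300 = 0.04550 m
Δh = 0.0071114 + 0.044044 + 0.01479 + 0.04550 = 0.1114454 m ≈ 0.11 m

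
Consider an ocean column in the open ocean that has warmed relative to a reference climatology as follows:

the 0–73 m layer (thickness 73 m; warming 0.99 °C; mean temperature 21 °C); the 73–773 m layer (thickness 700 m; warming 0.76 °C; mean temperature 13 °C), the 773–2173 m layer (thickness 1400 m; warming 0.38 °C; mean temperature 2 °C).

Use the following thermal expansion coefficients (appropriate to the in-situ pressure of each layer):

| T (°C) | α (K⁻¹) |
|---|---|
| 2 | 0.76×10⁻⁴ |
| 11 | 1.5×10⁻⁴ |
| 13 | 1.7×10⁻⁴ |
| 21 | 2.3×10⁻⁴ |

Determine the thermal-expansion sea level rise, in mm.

Layer 1 at 21 °C → α = 2.3×10⁻⁴ K⁻¹
Layer 2 at 13 °C → α = 1.7×10⁻⁴ K⁻¹
Layer 3 at 2 °C → α = 0.76×10⁻⁴ K⁻¹
Layer 1: 0.99 × 73 × 2.3×10⁻⁴ = 0.0166221 m
Layer 2: 700 × 1.7×10⁻⁴ × 0.76 = 0.09044 m
Layer 3: 0.38 × 0.76×10⁻⁴ × 1400 = 0.040432 m
Δh = 0.0166221 + 0.09044 + 0.040432 = 0.1474941 m ≈ 150 mm

Δh = 150 mm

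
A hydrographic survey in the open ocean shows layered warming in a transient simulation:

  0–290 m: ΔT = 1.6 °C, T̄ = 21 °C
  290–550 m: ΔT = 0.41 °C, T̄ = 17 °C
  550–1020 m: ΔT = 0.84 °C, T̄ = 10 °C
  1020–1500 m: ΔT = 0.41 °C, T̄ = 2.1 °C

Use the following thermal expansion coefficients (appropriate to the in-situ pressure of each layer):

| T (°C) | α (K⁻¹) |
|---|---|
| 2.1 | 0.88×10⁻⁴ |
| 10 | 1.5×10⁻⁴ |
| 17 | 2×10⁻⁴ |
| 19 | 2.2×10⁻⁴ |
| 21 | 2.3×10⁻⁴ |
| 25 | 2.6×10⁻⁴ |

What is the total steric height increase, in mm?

Layer 1 at 21 °C → α = 2.3×10⁻⁴ K⁻¹
Layer 2 at 17 °C → α = 2×10⁻⁴ K⁻¹
Layer 3 at 10 °C → α = 1.5×10⁻⁴ K⁻¹
Layer 4 at 2.1 °C → α = 0.88×10⁻⁴ K⁻¹
Layer 1: 290 × 2.3×10⁻⁴ × 1.6 = 0.10672 m
Layer 2: 260 × 0.41 × 2×10⁻⁴ = 0.02132 m
Layer 3: 470 × 0.84 × 1.5×10⁻⁴ = 0.05922 m
0.41 × 480 × 0.88×10⁻⁴ = 0.0173184 m
Δh = 0.10672 + 0.02132 + 0.05922 + 0.0173184 = 0.2045784 m

Δh ≈ 200 mm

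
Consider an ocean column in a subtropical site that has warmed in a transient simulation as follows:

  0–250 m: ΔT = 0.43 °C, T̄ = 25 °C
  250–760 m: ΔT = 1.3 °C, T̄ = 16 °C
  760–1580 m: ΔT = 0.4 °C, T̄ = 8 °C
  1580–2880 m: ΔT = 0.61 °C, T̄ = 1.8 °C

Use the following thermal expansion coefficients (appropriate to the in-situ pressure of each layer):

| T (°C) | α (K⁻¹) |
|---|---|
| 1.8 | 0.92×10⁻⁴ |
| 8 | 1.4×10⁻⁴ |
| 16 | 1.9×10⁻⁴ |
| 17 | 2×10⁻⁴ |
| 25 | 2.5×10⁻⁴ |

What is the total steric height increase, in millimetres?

Layer 1 at 25 °C → α = 2.5×10⁻⁴ K⁻¹
Layer 2 at 16 °C → α = 1.9×10⁻⁴ K⁻¹
Layer 3 at 8 °C → α = 1.4×10⁻⁴ K⁻¹
Layer 4 at 1.8 °C → α = 0.92×10⁻⁴ K⁻¹
Layer 1: 0.43 × 250 × 2.5×10⁻⁴ = 0.026875 m
Layer 2: 1.9×10⁻⁴ × 1.3 × 510 = 0.12597 m
Layer 3: 0.4 × 1.4×10⁻⁴ × 820 = 0.04592 m
1300 × 0.92×10⁻⁴ × 0.61 = 0.072956 m
Δh = 0.026875 + 0.12597 + 0.04592 + 0.072956 = 0.271721 m ≈ 272 mm

Δh ≈ 272 mm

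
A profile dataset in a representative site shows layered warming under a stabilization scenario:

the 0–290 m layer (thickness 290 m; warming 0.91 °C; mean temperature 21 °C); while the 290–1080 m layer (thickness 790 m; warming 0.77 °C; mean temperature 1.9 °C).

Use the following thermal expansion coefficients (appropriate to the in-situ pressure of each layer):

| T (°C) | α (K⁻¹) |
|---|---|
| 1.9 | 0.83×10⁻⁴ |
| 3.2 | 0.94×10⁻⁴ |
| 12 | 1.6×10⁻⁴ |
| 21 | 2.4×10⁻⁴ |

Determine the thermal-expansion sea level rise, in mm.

Layer 1 at 21 °C → α = 2.4×10⁻⁴ K⁻¹
Layer 2 at 1.9 °C → α = 0.83×10⁻⁴ K⁻¹
0–290 m: 0.91 × 290 × 2.4×10⁻⁴ = 0.063336 m
0.83×10⁻⁴ × 790 × 0.77 = 0.0504889 m
Δh = 0.063336 + 0.0504889 = 0.1138249 m ≈ 110 mm

about 110 mm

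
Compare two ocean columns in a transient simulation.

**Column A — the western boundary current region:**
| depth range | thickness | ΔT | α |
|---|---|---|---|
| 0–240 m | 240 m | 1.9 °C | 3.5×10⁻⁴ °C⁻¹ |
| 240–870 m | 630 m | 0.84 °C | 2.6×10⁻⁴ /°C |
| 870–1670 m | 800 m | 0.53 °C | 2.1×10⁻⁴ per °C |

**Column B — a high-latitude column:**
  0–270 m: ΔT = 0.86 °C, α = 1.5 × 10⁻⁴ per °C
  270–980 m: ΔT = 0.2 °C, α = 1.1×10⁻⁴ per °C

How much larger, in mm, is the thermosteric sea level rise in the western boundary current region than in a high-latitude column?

Δh_A − Δh_B ≈ 336 mm

A 3.5×10⁻⁴ × 1.9 × 240 = 0.15960 m
A Layer 2: 2.6×10⁻⁴ × 0.84 × 630 = 0.137592 m
A 0.53 × 800 × 2.1×10⁻⁴ = 0.08904 m
A total: 0.386232 m
B 0–270 m: 1.5×10⁻⁴ × 270 × 0.86 = 0.03483 m
B 270–980 m: 1.1×10⁻⁴ × 710 × 0.2 = 0.01562 m
B total: 0.05045 m
Difference: 0.386232 − 0.05045 = 0.335782 m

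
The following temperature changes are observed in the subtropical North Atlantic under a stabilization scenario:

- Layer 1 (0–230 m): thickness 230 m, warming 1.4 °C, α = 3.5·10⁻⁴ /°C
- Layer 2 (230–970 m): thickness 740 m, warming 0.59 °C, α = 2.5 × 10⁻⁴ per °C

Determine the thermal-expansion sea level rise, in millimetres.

Layer 1: 230 × 3.5×10⁻⁴ × 1.4 = 0.11270 m
230–970 m: 740 × 2.5×10⁻⁴ × 0.59 = 0.10915 m
Δh = 0.11270 + 0.10915 = 0.22185 m

Δh = 220 mm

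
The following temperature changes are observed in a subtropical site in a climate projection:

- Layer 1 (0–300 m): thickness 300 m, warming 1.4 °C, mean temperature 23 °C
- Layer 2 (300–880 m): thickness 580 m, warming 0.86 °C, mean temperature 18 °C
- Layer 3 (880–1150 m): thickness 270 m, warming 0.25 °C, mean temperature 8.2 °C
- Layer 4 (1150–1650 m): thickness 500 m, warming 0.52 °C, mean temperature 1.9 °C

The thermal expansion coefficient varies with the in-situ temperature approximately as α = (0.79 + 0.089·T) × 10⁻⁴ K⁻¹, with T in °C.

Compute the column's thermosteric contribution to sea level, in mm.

Δh = 270 mm

Layer 1: α = (0.79 + 0.089×23)×10⁻⁴ = 2.837×10⁻⁴ K⁻¹
Layer 2: α = (0.79 + 0.089×18)×10⁻⁴ = 2.392×10⁻⁴ K⁻¹
Layer 3: α = (0.79 + 0.089×8.2)×10⁻⁴ = 1.5198×10⁻⁴ K⁻¹
Layer 4: α = (0.79 + 0.089×1.9)×10⁻⁴ = 0.9591×10⁻⁴ K⁻¹
Layer 1: 300 × 2.837×10⁻⁴ × 1.4 = 0.119154 m
2.392×10⁻⁴ × 580 × 0.86 = 0.11931296 m
0.25 × 1.5198×10⁻⁴ × 270 = 0.01025865 m
Layer 4: 0.52 × 500 × 0.9591×10⁻⁴ = 0.0249366 m
Δh = 0.119154 + 0.11931296 + 0.01025865 + 0.0249366 = 0.27366221 m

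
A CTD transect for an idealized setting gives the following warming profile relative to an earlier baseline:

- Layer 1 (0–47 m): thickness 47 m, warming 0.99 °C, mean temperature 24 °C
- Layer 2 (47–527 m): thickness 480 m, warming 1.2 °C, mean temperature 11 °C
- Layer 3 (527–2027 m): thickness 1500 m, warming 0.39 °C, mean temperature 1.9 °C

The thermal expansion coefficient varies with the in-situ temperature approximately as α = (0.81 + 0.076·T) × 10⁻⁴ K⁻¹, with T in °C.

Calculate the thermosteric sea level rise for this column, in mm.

Layer 1: α = (0.81 + 0.076×24)×10⁻⁴ = 2.634×10⁻⁴ K⁻¹
Layer 2: α = (0.81 + 0.076×11)×10⁻⁴ = 1.646×10⁻⁴ K⁻¹
Layer 3: α = (0.81 + 0.076×1.9)×10⁻⁴ = 0.9544×10⁻⁴ K⁻¹
Layer 1: 2.634×10⁻⁴ × 47 × 0.99 = 0.012256002 m
Layer 2: 480 × 1.646×10⁻⁴ × 1.2 = 0.0948096 m
Layer 3: 1500 × 0.9544×10⁻⁴ × 0.39 = 0.0558324 m
Δh = 0.012256002 + 0.0948096 + 0.0558324 = 0.162898002 m ≈ 163 mm

Δh ≈ 163 mm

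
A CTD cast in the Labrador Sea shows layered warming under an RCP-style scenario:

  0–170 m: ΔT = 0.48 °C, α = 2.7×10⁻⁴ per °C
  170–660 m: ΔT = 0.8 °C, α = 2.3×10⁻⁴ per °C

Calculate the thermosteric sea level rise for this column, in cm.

0.48 × 2.7×10⁻⁴ × 170 = 0.022032 m
0.8 × 490 × 2.3×10⁻⁴ = 0.09016 m
Δh = 0.022032 + 0.09016 = 0.112192 m ≈ 11.2 cm

Δh = 11.2 cm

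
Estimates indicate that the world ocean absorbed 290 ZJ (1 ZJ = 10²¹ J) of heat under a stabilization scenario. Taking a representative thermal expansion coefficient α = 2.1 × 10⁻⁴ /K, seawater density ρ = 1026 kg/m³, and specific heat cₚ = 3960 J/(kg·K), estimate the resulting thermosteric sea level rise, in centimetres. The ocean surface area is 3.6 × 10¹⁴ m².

4.16 cm of thermosteric rise

Per unit area: Q = 290×10²¹ / (3.6×10¹⁴) ≈ 8.056×10⁸ J/m²
Δh = αQ/(ρcₚ) = 2.1×10⁻⁴ × 8.056×10⁸ / (1026 × 3960) ≈ 0.041639 m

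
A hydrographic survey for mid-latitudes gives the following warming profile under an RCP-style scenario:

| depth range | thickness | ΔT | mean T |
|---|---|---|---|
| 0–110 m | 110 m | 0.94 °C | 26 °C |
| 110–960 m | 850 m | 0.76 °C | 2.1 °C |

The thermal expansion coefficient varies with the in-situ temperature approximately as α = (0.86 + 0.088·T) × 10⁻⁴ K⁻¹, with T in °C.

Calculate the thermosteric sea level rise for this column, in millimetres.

Layer 1: α = (0.86 + 0.088×26)×10⁻⁴ = 3.148×10⁻⁴ K⁻¹
Layer 2: α = (0.86 + 0.088×2.1)×10⁻⁴ = 1.0448×10⁻⁴ K⁻¹
Layer 1: 110 × 0.94 × 3.148×10⁻⁴ = 0.03255032 m
110–960 m: 1.0448×10⁻⁴ × 850 × 0.76 = 0.06749408 m
Δh = 0.03255032 + 0.06749408 = 0.1000444 m

100 mm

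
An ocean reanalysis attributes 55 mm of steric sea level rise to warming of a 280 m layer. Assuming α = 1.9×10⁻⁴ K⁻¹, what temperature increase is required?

ΔT ≈ 1.03 °C

ΔT = Δh/(αH) = 0.055 / (1.9×10⁻⁴ × 280) ≈ 1.034 °C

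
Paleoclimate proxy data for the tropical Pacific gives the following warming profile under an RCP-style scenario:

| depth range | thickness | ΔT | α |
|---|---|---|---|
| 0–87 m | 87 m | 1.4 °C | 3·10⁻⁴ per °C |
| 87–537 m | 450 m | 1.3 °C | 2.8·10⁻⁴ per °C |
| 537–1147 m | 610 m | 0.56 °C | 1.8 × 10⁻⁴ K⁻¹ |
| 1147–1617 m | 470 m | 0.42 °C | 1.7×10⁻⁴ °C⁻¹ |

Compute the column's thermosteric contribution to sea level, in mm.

Δh ≈ 295 mm

1.4 × 3×10⁻⁴ × 87 = 0.03654 m
2.8×10⁻⁴ × 1.3 × 450 = 0.16380 m
537–1147 m: 0.56 × 610 × 1.8×10⁻⁴ = 0.061488 m
1147–1617 m: 0.42 × 470 × 1.7×10⁻⁴ = 0.033558 m
Δh = 0.03654 + 0.16380 + 0.061488 + 0.033558 = 0.295386 m ≈ 295 mm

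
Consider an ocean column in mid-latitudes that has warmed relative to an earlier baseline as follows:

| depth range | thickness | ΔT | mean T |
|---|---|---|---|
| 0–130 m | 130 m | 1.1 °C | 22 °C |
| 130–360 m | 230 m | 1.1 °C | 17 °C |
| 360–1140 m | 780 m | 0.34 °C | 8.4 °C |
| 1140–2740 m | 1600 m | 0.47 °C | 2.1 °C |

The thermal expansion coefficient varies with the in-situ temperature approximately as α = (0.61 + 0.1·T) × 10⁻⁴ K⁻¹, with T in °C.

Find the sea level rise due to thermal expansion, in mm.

199 mm

Layer 1: α = (0.61 + 0.1×22)×10⁻⁴ = 2.81×10⁻⁴ K⁻¹
Layer 2: α = (0.61 + 0.1×17)×10⁻⁴ = 2.31×10⁻⁴ K⁻¹
Layer 3: α = (0.61 + 0.1×8.4)×10⁻⁴ = 1.45×10⁻⁴ K⁻¹
Layer 4: α = (0.61 + 0.1×2.1)×10⁻⁴ = 0.82×10⁻⁴ K⁻¹
2.81×10⁻⁴ × 1.1 × 130 = 0.040183 m
130–360 m: 230 × 1.1 × 2.31×10⁻⁴ = 0.058443 m
780 × 1.45×10⁻⁴ × 0.34 = 0.038454 m
1140–2740 m: 0.82×10⁻⁴ × 0.47 × 1600 = 0.061664 m
Δh = 0.040183 + 0.058443 + 0.038454 + 0.061664 = 0.198744 m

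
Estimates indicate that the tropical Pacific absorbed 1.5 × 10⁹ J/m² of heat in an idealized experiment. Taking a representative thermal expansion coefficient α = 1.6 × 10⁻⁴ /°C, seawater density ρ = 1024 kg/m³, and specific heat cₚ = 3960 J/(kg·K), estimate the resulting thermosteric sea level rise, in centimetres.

5.92 cm of thermosteric rise

Δh = αQ/(ρcₚ) = 1.6×10⁻⁴ × 1.5×10⁹ / (1024 × 3960) ≈ 0.059186 m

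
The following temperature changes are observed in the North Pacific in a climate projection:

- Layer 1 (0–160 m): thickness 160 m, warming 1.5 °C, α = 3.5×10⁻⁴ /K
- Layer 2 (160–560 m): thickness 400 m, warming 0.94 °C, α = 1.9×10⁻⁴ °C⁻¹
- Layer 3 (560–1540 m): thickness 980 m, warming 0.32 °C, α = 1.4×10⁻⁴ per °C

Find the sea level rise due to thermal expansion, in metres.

0.199 m of thermosteric rise

Layer 1: 3.5×10⁻⁴ × 1.5 × 160 = 0.08400 m
Layer 2: 400 × 0.94 × 1.9×10⁻⁴ = 0.07144 m
560–1540 m: 0.32 × 980 × 1.4×10⁻⁴ = 0.043904 m
Δh = 0.08400 + 0.07144 + 0.043904 = 0.199344 m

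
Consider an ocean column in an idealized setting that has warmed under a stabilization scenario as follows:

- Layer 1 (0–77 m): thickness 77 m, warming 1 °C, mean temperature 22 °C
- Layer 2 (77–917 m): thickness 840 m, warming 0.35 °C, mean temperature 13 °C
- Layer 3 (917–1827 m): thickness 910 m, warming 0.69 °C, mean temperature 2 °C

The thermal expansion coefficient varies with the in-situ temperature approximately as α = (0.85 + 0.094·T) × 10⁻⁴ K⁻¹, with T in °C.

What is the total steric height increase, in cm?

about 15 cm

Layer 1: α = (0.85 + 0.094×22)×10⁻⁴ = 2.918×10⁻⁴ K⁻¹
Layer 2: α = (0.85 + 0.094×13)×10⁻⁴ = 2.072×10⁻⁴ K⁻¹
Layer 3: α = (0.85 + 0.094×2)×10⁻⁴ = 1.038×10⁻⁴ K⁻¹
Layer 1: 1 × 77 × 2.918×10⁻⁴ = 0.0224686 m
Layer 2: 2.072×10⁻⁴ × 840 × 0.35 = 0.0609168 m
917–1827 m: 1.038×10⁻⁴ × 910 × 0.69 = 0.06517602 m
Δh = 0.0224686 + 0.0609168 + 0.06517602 = 0.14856142 m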